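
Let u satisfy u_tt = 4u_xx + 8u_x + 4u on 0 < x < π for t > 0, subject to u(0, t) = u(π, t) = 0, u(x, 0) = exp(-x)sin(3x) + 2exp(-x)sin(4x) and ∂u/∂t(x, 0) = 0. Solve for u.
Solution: Substitute u = exp(-x)w.
Then u_x = exp(-x)(w_x - w), u_xx = exp(-x)(w_xx - 2w_x + w), u_tt = exp(-x)w_tt; substituting and dividing by exp(-x), the lower-order terms cancel: w_tt = 4w_xx (standard wave equation).
Data for w: w(x,0) = exp(x)u(x,0) = sin(3x) + 2sin(4x); w_t(x,0) = exp(x)u_t(x,0) = 0. The boundary conditions carry over: w(0,t) = w(π,t) = 0.
Separating variables: w = Σ [A_n cos(ω_n t) + B_n sin(ω_n t)] sin(nx), ω_n = 2n. From ICs: A_3=1, A_4=2.
So w(x,t) = sin(3x)cos(6t) + 2sin(4x)cos(8t), and u(x,t) = exp(-x)w(x,t).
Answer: u(x, t) = exp(-x)sin(3x)cos(6t) + 2exp(-x)sin(4x)cos(8t)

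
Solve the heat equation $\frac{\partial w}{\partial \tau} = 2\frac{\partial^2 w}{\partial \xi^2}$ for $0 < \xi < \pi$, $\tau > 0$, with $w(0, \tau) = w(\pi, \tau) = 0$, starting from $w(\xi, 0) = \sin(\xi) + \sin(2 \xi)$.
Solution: Separating variables: $w = \sum c_n e^{-2n^2\tau} \sin(n\xi)$. From $w(\xi,0) = \sin(\xi) + \sin(2 \xi)$: $c_1=1, c_2=1$.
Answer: $w(\xi, \tau) = e^{-2 \tau} \sin(\xi) + e^{-8 \tau} \sin(2 \xi)$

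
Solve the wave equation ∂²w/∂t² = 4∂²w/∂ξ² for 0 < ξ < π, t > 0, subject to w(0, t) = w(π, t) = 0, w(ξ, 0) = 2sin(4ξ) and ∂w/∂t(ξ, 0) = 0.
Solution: Using separation of variables w = X(ξ)T(t):
Eigenfunctions: sin(nξ), n = 1, 2, 3, ...
General solution: w(ξ, t) = Σ [A_n cos(2n t) + B_n sin(2n t)] sin(nξ)
From w(ξ,0) = 2sin(4ξ): A_4=2. From w_t(ξ,0) = 0: all B_n = 0.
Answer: w(ξ, t) = 2sin(4ξ)cos(8t)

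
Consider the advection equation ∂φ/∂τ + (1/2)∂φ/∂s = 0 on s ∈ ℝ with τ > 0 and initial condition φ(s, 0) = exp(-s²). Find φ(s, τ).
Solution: By method of characteristics (waves move right with speed 1/2):
Along characteristics s - (1/2)τ = const, φ is constant, so φ(s,τ) = f(s - (1/2)τ) with f = φ(·, 0).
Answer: φ(s, τ) = exp(-(s - τ/2)²)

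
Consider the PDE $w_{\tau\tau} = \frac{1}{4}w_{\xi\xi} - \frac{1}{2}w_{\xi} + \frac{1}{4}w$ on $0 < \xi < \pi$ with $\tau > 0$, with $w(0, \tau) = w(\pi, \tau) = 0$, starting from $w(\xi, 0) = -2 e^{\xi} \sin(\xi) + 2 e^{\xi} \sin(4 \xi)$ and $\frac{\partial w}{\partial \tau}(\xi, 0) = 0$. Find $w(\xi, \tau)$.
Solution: Substitute $w = e^{\xi}u$, i.e. $u = e^{-\xi}w$.
By the product rule, $w_{\xi} = e^{\xi}(u_{\xi} + u)$, $w_{\xi\xi} = e^{\xi}(u_{\xi\xi} + 2u_{\xi} + u)$, $w_{\tau\tau} = e^{\xi}u_{\tau\tau}$.
Substituting into the PDE and dividing by $e^{\xi}$: $u_{\tau\tau} = \frac{1}{4}(u_{\xi\xi} + 2u_{\xi} + u) - \frac{1}{2}(u_{\xi} + u) + \frac{1}{4}u$.
The lower-order terms cancel, leaving the standard wave equation $u_{\tau\tau} = \frac{1}{4}u_{\xi\xi}$.
Initial data for $u$: $u(\xi,0) = e^{-\xi}w(\xi,0) = -2 \sin(\xi) + 2 \sin(4 \xi)$; $u_{\tau}(\xi,0) = e^{-\xi}w_{\tau}(\xi,0) = 0$. The boundary conditions carry over: $u(0,\tau) = u(\pi,\tau) = 0$.
Solve for $u$:
  Using separation of variables $u = X(\xi)T(\tau)$:
  Eigenfunctions: $\sin(n\xi)$, $n = 1, 2, 3, \ldots$
  General solution: $u(\xi, \tau) = \sum [A_n \cos(n \tau/2) + B_n \sin(n \tau/2)] \sin(n\xi)$
  From $u(\xi,0) = -2 \sin(\xi) + 2 \sin(4 \xi)$: $A_1=-2, A_4=2$. From $u_{\tau}(\xi,0) = 0$: all $B_n = 0$.
Hence $u(\xi,\tau) = -2 \sin(\xi) \cos(\tau/2) + 2 \sin(4 \xi) \cos(2 \tau)$.
Transform back: $w(\xi,\tau) = e^{\xi}u(\xi,\tau)$.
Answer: $w(\xi, \tau) = -2 e^{\xi} \sin(\xi) \cos(\tau/2) + 2 e^{\xi} \sin(4 \xi) \cos(2 \tau)$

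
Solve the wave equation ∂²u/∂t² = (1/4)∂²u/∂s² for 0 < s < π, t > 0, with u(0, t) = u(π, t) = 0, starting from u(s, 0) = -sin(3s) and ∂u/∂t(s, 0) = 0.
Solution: Separating variables: u = Σ [A_n cos(ω_n t) + B_n sin(ω_n t)] sin(ns), ω_n = n/2. From ICs: A_3=-1.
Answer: u(s, t) = -sin(3s)cos(3t/2)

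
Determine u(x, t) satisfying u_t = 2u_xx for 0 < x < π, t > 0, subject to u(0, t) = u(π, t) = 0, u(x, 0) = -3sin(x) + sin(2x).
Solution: Using separation of variables u = X(x)T(t):
Eigenfunctions: sin(nx), n = 1, 2, 3, ...
General solution: u(x, t) = Σ c_n sin(nx) exp(-2n² t)
Matching u(x,0) = -3sin(x) + sin(2x) term by term: c_1=-3, c_2=1.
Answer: u(x, t) = -3exp(-2t)sin(x) + exp(-8t)sin(2x)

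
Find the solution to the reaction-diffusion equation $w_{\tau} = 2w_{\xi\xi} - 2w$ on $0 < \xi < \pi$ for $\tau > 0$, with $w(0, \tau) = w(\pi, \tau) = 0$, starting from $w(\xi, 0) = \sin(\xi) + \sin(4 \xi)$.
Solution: Substitute $w = e^{-2\tau}u$, i.e. $u = e^{2\tau}w$.
By the product rule, $w_{\tau} = e^{-2\tau}(u_{\tau} - 2u)$, $w_{\xi\xi} = e^{-2\tau}u_{\xi\xi}$.
Substituting into the PDE and dividing by $e^{-2\tau}$: $u_{\tau} - 2u = 2u_{\xi\xi} - 2u$.
The lower-order terms cancel, leaving the standard heat equation $u_{\tau} = 2u_{\xi\xi}$.
Initial data for $u$: $u(\xi,0) = w(\xi,0) = \sin(\xi) + \sin(4 \xi)$. The boundary conditions carry over: $u(0,\tau) = u(\pi,\tau) = 0$.
Solve for $u$:
  Using separation of variables $u = X(\xi)T(\tau)$:
  Eigenfunctions: $\sin(n\xi)$, $n = 1, 2, 3, \ldots$
  General solution: $u(\xi, \tau) = \sum c_n \sin(n\xi) e^{-2n^2 \tau}$
  Matching $u(\xi,0) = \sin(\xi) + \sin(4 \xi)$ term by term: $c_1=1, c_4=1$.
Hence $u(\xi,\tau) = e^{-2 \tau} \sin(\xi) + e^{-32 \tau} \sin(4 \xi)$.
Transform back: $w(\xi,\tau) = e^{-2\tau}u(\xi,\tau)$.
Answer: $w(\xi, \tau) = e^{-4 \tau} \sin(\xi) + e^{-34 \tau} \sin(4 \xi)$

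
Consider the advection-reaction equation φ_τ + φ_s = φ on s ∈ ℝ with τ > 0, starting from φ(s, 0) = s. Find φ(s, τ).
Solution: Substitute φ = exp(τ)u, i.e. u = exp(-τ)φ.
By the product rule, φ_τ = exp(τ)(u_τ + u), φ_s = exp(τ)u_s.
Substituting into the PDE and dividing by exp(τ): u_τ + u + u_s = u.
The lower-order terms cancel, leaving the standard advection equation u_τ + u_s = 0.
Initial data for u: u(s,0) = φ(s,0) = s.
Solve for u:
  By method of characteristics (waves move right with speed 1):
  Along characteristics s - τ = const, u is constant, so u(s,τ) = f(s - τ) with f = u(·, 0).
Hence u(s,τ) = s - τ.
Transform back: φ(s,τ) = exp(τ)u(s,τ).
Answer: φ(s, τ) = sexp(τ) - τexp(τ)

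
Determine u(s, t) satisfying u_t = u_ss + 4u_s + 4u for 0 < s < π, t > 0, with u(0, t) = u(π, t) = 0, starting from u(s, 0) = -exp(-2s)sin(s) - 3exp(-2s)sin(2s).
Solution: Substitute u = exp(-2s)w, i.e. w = exp(2s)u.
By the product rule, u_s = exp(-2s)(w_s - 2w), u_ss = exp(-2s)(w_ss - 4w_s + 4w), u_t = exp(-2s)w_t.
Substituting into the PDE and dividing by exp(-2s): w_t = (w_ss - 4w_s + 4w) + 4(w_s - 2w) + 4w.
The lower-order terms cancel, leaving the standard heat equation w_t = w_ss.
Initial data for w: w(s,0) = exp(2s)u(s,0) = -sin(s) - 3sin(2s). The boundary conditions carry over: w(0,t) = w(π,t) = 0.
Solve for w:
  Using separation of variables w = X(s)T(t):
  Eigenfunctions: sin(ns), n = 1, 2, 3, ...
  General solution: w(s, t) = Σ c_n sin(ns) exp(-n² t)
  Matching w(s,0) = -sin(s) - 3sin(2s) term by term: c_1=-1, c_2=-3.
Hence w(s,t) = -exp(-t)sin(s) - 3exp(-4t)sin(2s).
Transform back: u(s,t) = exp(-2s)w(s,t).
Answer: u(s, t) = -exp(-2s)exp(-t)sin(s) - 3exp(-2s)exp(-4t)sin(2s)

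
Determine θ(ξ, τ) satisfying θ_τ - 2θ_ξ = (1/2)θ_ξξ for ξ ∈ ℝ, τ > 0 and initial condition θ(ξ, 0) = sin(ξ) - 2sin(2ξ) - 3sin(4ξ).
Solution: Change to a moving frame: let η = ξ + 2τ, σ = τ and write θ(ξ,τ) = u(η,σ).
By the chain rule θ_τ = u_σ + 2u_η, θ_ξ = u_η, θ_ξξ = u_ηη.
Then θ_τ - 2θ_ξ = u_σ: the advection term cancels and the PDE becomes the heat equation u_σ = (1/2)u_ηη on η ∈ ℝ.
Initial data: u(η,0) = θ(η,0) = sin(η) - 2sin(2η) - 3sin(4η).
On η ∈ ℝ each mode satisfies (sin(nη))″ = -n² sin(nη), so exp(-n²σ/2) sin(nη) solves the heat equation; by superposition u(η,σ) = Σ c_n exp(-n²σ/2) sin(nη).
Reading off the coefficients: c_1=1, c_2=-2, c_4=-3, so u(η,σ) = -2exp(-2σ)sin(2η) - 3exp(-8σ)sin(4η) + exp(-σ/2)sin(η).
Substituting back η = ξ + 2τ, σ = τ: θ(ξ,τ) = u(ξ + 2τ, τ).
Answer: θ(ξ, τ) = -2exp(-2τ)sin(2ξ + 4τ) - 3exp(-8τ)sin(4ξ + 8τ) + exp(-τ/2)sin(ξ + 2τ)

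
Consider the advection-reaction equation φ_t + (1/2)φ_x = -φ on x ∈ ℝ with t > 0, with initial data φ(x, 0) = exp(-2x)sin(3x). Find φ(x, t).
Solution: Substitute φ = exp(-2x)u, i.e. u = exp(2x)φ.
By the product rule, φ_x = exp(-2x)(u_x - 2u), φ_t = exp(-2x)u_t.
Substituting into the PDE and dividing by exp(-2x): u_t + (1/2)(u_x - 2u) = -u.
The lower-order terms cancel, leaving the standard advection equation u_t + (1/2)u_x = 0.
Initial data for u: u(x,0) = exp(2x)φ(x,0) = sin(3x).
Solve for u:
  By method of characteristics (waves move right with speed 1/2):
  Along characteristics x - (1/2)t = const, u is constant, so u(x,t) = f(x - (1/2)t) with f = u(·, 0).
Hence u(x,t) = -sin(3t/2 - 3x).
Transform back: φ(x,t) = exp(-2x)u(x,t).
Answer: φ(x, t) = -exp(-2x)sin(3t/2 - 3x)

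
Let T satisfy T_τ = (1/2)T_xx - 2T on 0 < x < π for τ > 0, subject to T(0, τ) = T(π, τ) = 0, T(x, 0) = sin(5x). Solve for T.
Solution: Substitute T = exp(-2τ)u, i.e. u = exp(2τ)T.
By the product rule, T_τ = exp(-2τ)(u_τ - 2u), T_xx = exp(-2τ)u_xx.
Substituting into the PDE and dividing by exp(-2τ): u_τ - 2u = (1/2)u_xx - 2u.
The lower-order terms cancel, leaving the standard heat equation u_τ = (1/2)u_xx.
Initial data for u: u(x,0) = T(x,0) = sin(5x). The boundary conditions carry over: u(0,τ) = u(π,τ) = 0.
Solve for u:
  Using separation of variables u = X(x)G(τ):
  Eigenfunctions: sin(nx), n = 1, 2, 3, ...
  General solution: u(x, τ) = Σ c_n sin(nx) exp(-n² τ/2)
  Matching u(x,0) = sin(5x) term by term: c_5=1.
Hence u(x,τ) = exp(-25τ/2)sin(5x).
Transform back: T(x,τ) = exp(-2τ)u(x,τ).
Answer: T(x, τ) = exp(-29τ/2)sin(5x)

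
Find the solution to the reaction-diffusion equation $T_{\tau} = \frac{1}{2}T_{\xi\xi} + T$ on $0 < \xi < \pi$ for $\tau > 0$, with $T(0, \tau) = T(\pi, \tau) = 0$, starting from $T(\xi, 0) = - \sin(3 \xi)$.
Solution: Substitute $T = e^{\tau}u$.
Then $T_{\tau} = e^{\tau}(u_{\tau} + u)$, $T_{\xi\xi} = e^{\tau}u_{\xi\xi}$; substituting and dividing by $e^{\tau}$, the lower-order terms cancel: $u_{\tau} = \frac{1}{2}u_{\xi\xi}$ (standard heat equation).
Data for $u$: $u(\xi,0) = T(\xi,0) = - \sin(3 \xi)$. The boundary conditions carry over: $u(0,\tau) = u(\pi,\tau) = 0$.
Separating variables: $u = \sum c_n e^{-n^2\tau/2} \sin(n\xi)$. From $u(\xi,0) = - \sin(3 \xi)$: $c_3=-1$.
So $u(\xi,\tau) = - e^{-9 \tau/2} \sin(3 \xi)$, and $T(\xi,\tau) = e^{\tau}u(\xi,\tau)$.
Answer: $T(\xi, \tau) = - e^{-7 \tau/2} \sin(3 \xi)$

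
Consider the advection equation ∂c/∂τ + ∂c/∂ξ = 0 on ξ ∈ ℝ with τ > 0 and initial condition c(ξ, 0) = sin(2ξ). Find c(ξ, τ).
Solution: By method of characteristics (waves move right with speed 1):
Along characteristics ξ - τ = const, c is constant, so c(ξ,τ) = f(ξ - τ) with f = c(·, 0).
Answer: c(ξ, τ) = sin(2ξ - 2τ)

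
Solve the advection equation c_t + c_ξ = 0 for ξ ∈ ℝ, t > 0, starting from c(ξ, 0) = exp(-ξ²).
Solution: By method of characteristics (waves move right with speed 1):
Along characteristics ξ - t = const, c is constant, so c(ξ,t) = f(ξ - t) with f = c(·, 0).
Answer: c(ξ, t) = exp(-(-t + ξ)²)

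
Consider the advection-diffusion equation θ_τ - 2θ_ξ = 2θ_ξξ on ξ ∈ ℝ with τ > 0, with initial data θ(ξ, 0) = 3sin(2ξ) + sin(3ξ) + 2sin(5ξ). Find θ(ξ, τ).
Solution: Moving frame: η = ξ + 2τ, σ = τ, θ = u(η,σ), so θ_τ = u_σ + 2u_η and θ_ξξ = u_ηη.
Hence θ_τ - 2θ_ξ = u_σ and the PDE becomes the heat equation u_σ = 2u_ηη on η ∈ ℝ.
Initial data: u(η,0) = θ(η,0) = 3sin(2η) + sin(3η) + 2sin(5η). Each mode sin(nη) decays as exp(-2n²σ) on ℝ, so u(η,σ) = Σ c_n exp(-2n²σ) sin(nη) with c_2=3, c_3=1, c_5=2: u(η,σ) = 3exp(-8σ)sin(2η) + exp(-18σ)sin(3η) + 2exp(-50σ)sin(5η).
Substituting back: θ(ξ,τ) = u(ξ + 2τ, τ).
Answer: θ(ξ, τ) = 3exp(-8τ)sin(2ξ + 4τ) + exp(-18τ)sin(3ξ + 6τ) + 2exp(-50τ)sin(5ξ + 10τ)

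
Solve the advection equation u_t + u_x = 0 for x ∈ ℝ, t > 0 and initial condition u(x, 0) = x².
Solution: By characteristics (dx/dt = 1), u(x,t) = f(x - t) with f = u(·, 0).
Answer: u(x, t) = t² - 2tx + x²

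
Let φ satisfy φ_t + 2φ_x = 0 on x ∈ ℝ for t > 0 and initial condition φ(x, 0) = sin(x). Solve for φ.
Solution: By method of characteristics (waves move right with speed 2):
Along characteristics x - 2t = const, φ is constant, so φ(x,t) = f(x - 2t) with f = φ(·, 0).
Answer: φ(x, t) = -sin(2t - x)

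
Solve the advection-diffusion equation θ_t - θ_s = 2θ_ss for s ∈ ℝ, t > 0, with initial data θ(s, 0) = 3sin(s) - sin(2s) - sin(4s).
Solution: Moving frame: η = s + t, σ = t, θ = u(η,σ), so θ_t = u_σ + u_η and θ_ss = u_ηη.
Hence θ_t - θ_s = u_σ and the PDE becomes the heat equation u_σ = 2u_ηη on η ∈ ℝ.
Initial data: u(η,0) = θ(η,0) = 3sin(η) - sin(2η) - sin(4η). Each mode sin(nη) decays as exp(-2n²σ) on ℝ, so u(η,σ) = Σ c_n exp(-2n²σ) sin(nη) with c_1=3, c_2=-1, c_4=-1: u(η,σ) = 3exp(-2σ)sin(η) - exp(-8σ)sin(2η) - exp(-32σ)sin(4η).
Substituting back: θ(s,t) = u(s + t, t).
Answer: θ(s, t) = 3exp(-2t)sin(s + t) - exp(-8t)sin(2s + 2t) - exp(-32t)sin(4s + 4t)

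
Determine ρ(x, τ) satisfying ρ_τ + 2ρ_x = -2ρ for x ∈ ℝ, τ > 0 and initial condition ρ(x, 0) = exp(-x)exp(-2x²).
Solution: Substitute ρ = exp(-x)u.
Then ρ_x = exp(-x)(u_x - u), ρ_τ = exp(-x)u_τ; substituting and dividing by exp(-x), the lower-order terms cancel: u_τ + 2u_x = 0 (standard advection equation).
Data for u: u(x,0) = exp(x)ρ(x,0) = exp(-2x²).
By characteristics (dx/dτ = 2), u(x,τ) = f(x - 2τ) with f = u(·, 0).
So u(x,τ) = exp(-2(x - 2τ)²), and ρ(x,τ) = exp(-x)u(x,τ).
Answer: ρ(x, τ) = exp(-x)exp(-2(x - 2τ)²)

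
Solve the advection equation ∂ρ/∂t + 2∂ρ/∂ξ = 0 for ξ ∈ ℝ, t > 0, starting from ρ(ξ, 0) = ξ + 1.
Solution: By method of characteristics (waves move right with speed 2):
Along characteristics ξ - 2t = const, ρ is constant, so ρ(ξ,t) = f(ξ - 2t) with f = ρ(·, 0).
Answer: ρ(ξ, t) = -2t + ξ + 1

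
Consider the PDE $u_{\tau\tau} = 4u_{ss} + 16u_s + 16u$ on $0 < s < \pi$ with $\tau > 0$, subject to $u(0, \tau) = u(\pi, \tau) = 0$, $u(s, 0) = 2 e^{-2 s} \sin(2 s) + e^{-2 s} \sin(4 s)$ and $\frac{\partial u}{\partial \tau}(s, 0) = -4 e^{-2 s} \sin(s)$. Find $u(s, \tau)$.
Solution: Substitute $u = e^{-2s}w$.
Then $u_s = e^{-2s}(w_s - 2w)$, $u_{ss} = e^{-2s}(w_{ss} - 4w_s + 4w)$, $u_{\tau\tau} = e^{-2s}w_{\tau\tau}$; substituting and dividing by $e^{-2s}$, the lower-order terms cancel: $w_{\tau\tau} = 4w_{ss}$ (standard wave equation).
Data for $w$: $w(s,0) = e^{2s}u(s,0) = 2 \sin(2 s) + \sin(4 s)$; $w_{\tau}(s,0) = e^{2s}u_{\tau}(s,0) = -4 \sin(s)$. The boundary conditions carry over: $w(0,\tau) = w(\pi,\tau) = 0$.
Separating variables: $w = \sum [A_n \cos(\omega_n \tau) + B_n \sin(\omega_n \tau)] \sin(ns)$, $\omega_n = 2n$. From ICs ($B_n$ = velocity coefficient / $\omega_n$): $A_2=2, A_4=1, B_1=-2$.
So $w(s,\tau) = -2 \sin(s) \sin(2 \tau) + 2 \sin(2 s) \cos(4 \tau) + \sin(4 s) \cos(8 \tau)$, and $u(s,\tau) = e^{-2s}w(s,\tau)$.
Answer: $u(s, \tau) = -2 e^{-2 s} \sin(2 \tau) \sin(s) + 2 e^{-2 s} \sin(2 s) \cos(4 \tau) + e^{-2 s} \sin(4 s) \cos(8 \tau)$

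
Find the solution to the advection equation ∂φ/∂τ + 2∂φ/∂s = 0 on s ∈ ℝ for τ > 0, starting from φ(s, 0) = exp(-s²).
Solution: By method of characteristics (waves move right with speed 2):
Along characteristics s - 2τ = const, φ is constant, so φ(s,τ) = f(s - 2τ) with f = φ(·, 0).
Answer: φ(s, τ) = exp(-(s - 2τ)²)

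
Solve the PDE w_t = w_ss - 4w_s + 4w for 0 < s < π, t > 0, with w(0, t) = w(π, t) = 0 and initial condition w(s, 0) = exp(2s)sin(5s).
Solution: Substitute w = exp(2s)u, i.e. u = exp(-2s)w.
By the product rule, w_s = exp(2s)(u_s + 2u), w_ss = exp(2s)(u_ss + 4u_s + 4u), w_t = exp(2s)u_t.
Substituting into the PDE and dividing by exp(2s): u_t = (u_ss + 4u_s + 4u) - 4(u_s + 2u) + 4u.
The lower-order terms cancel, leaving the standard heat equation u_t = u_ss.
Initial data for u: u(s,0) = exp(-2s)w(s,0) = sin(5s). The boundary conditions carry over: u(0,t) = u(π,t) = 0.
Solve for u:
  Using separation of variables u = X(s)T(t):
  Eigenfunctions: sin(ns), n = 1, 2, 3, ...
  General solution: u(s, t) = Σ c_n sin(ns) exp(-n² t)
  Matching u(s,0) = sin(5s) term by term: c_5=1.
Hence u(s,t) = exp(-25t)sin(5s).
Transform back: w(s,t) = exp(2s)u(s,t).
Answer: w(s, t) = exp(2s)exp(-25t)sin(5s)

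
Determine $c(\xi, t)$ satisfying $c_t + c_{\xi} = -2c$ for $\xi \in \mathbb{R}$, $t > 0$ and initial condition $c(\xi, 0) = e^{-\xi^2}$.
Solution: Substitute $c = e^{-2t}u$, i.e. $u = e^{2t}c$.
By the product rule, $c_t = e^{-2t}(u_t - 2u)$, $c_{\xi} = e^{-2t}u_{\xi}$.
Substituting into the PDE and dividing by $e^{-2t}$: $u_t - 2u + u_{\xi} = -2u$.
The lower-order terms cancel, leaving the standard advection equation $u_t + u_{\xi} = 0$.
Initial data for $u$: $u(\xi,0) = c(\xi,0) = e^{-\xi^2}$.
Solve for $u$:
  By method of characteristics (waves move right with speed 1):
  Along characteristics $\xi - t =$ const, $u$ is constant, so $u(\xi,t) = f(\xi - t)$ with $f = u( \cdot , 0)$.
Hence $u(\xi,t) = e^{-(-t + \xi)^2}$.
Transform back: $c(\xi,t) = e^{-2t}u(\xi,t)$.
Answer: $c(\xi, t) = e^{-2 t} e^{-(\xi - t)^2}$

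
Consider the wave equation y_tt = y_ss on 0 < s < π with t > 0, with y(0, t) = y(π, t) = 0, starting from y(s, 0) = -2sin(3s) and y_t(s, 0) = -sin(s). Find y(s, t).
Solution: Separating variables: y = Σ [A_n cos(ω_n t) + B_n sin(ω_n t)] sin(ns), ω_n = n. From ICs (B_n = velocity coefficient / ω_n): A_3=-2, B_1=-1.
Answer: y(s, t) = -sin(s)sin(t) - 2sin(3s)cos(3t)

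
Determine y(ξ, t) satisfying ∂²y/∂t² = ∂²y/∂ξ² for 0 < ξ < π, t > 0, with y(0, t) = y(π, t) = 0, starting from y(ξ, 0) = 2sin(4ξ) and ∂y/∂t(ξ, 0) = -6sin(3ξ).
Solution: Using separation of variables y = X(ξ)T(t):
Eigenfunctions: sin(nξ), n = 1, 2, 3, ...
General solution: y(ξ, t) = Σ [A_n cos(n t) + B_n sin(n t)] sin(nξ)
From y(ξ,0) = 2sin(4ξ): A_4=2. From y_t(ξ,0) = -6sin(3ξ), using y_t(ξ,0) = Σ ω_n B_n sin(nξ) with ω_n = n: B_3 = (-6)/3 = -2.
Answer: y(ξ, t) = -2sin(3t)sin(3ξ) + 2sin(4ξ)cos(4t)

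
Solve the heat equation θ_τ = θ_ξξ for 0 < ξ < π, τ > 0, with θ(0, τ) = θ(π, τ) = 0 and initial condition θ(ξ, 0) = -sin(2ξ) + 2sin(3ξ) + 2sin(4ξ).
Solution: Using separation of variables θ = X(ξ)G(τ):
Eigenfunctions: sin(nξ), n = 1, 2, 3, ...
General solution: θ(ξ, τ) = Σ c_n sin(nξ) exp(-n² τ)
Matching θ(ξ,0) = -sin(2ξ) + 2sin(3ξ) + 2sin(4ξ) term by term: c_2=-1, c_3=2, c_4=2.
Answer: θ(ξ, τ) = -exp(-4τ)sin(2ξ) + 2exp(-9τ)sin(3ξ) + 2exp(-16τ)sin(4ξ)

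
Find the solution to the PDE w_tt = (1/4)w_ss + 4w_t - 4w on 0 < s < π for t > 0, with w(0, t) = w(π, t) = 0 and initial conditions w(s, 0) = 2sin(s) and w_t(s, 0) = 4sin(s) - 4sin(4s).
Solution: Substitute w = exp(2t)u, i.e. u = exp(-2t)w.
By the product rule, w_t = exp(2t)(u_t + 2u), w_tt = exp(2t)(u_tt + 4u_t + 4u), w_ss = exp(2t)u_ss.
Substituting into the PDE and dividing by exp(2t): u_tt + 4u_t + 4u = (1/4)u_ss + 4(u_t + 2u) - 4u.
The lower-order terms cancel, leaving the standard wave equation u_tt = (1/4)u_ss.
Initial data for u: u(s,0) = w(s,0) = 2sin(s); u_t(s,0) = w_t(s,0) - 2w(s,0) = -4sin(4s). The boundary conditions carry over: u(0,t) = u(π,t) = 0.
Solve for u:
  Using separation of variables u = X(s)T(t):
  Eigenfunctions: sin(ns), n = 1, 2, 3, ...
  General solution: u(s, t) = Σ [A_n cos(n t/2) + B_n sin(n t/2)] sin(ns)
  From u(s,0) = 2sin(s): A_1=2. From u_t(s,0) = -4sin(4s), using u_t(s,0) = Σ ω_n B_n sin(ns) with ω_n = n/2: B_4 = (-4)/2 = -2.
Hence u(s,t) = 2sin(s)cos(t/2) - 2sin(4s)sin(2t).
Transform back: w(s,t) = exp(2t)u(s,t).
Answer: w(s, t) = 2exp(2t)sin(s)cos(t/2) - 2exp(2t)sin(4s)sin(2t)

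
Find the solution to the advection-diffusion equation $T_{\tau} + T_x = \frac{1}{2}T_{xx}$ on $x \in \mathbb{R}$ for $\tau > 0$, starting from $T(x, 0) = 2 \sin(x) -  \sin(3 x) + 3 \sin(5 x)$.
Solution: Moving frame: $\eta = x - \tau$, $\sigma = \tau$, $T = u(\eta,\sigma)$, so $T_{\tau} = u_{\sigma} - u_{\eta}$ and $T_{xx} = u_{\eta\eta}$.
Hence $T_{\tau} + T_x = u_{\sigma}$ and the PDE becomes the heat equation $u_{\sigma} = \frac{1}{2}u_{\eta\eta}$ on $\eta \in \mathbb{R}$.
Initial data: $u(\eta,0) = T(\eta,0) = 2 \sin(\eta) - \sin(3 \eta) + 3 \sin(5 \eta)$. Each mode $\sin(n\eta)$ decays as $e^{-n^2\sigma/2}$ on $\mathbb{R}$, so $u(\eta,\sigma) = \sum c_n e^{-n^2\sigma/2} \sin(n\eta)$ with $c_1=2, c_3=-1, c_5=3$: $u(\eta,\sigma) = 2 e^{-\sigma/2} \sin(\eta) - e^{-9 \sigma/2} \sin(3 \eta) + 3 e^{-25 \sigma/2} \sin(5 \eta)$.
Substituting back: $T(x,\tau) = u(x - \tau, \tau)$.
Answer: $T(x, \tau) = -2 e^{-\tau/2} \sin(\tau - x) + e^{-9 \tau/2} \sin(3 \tau - 3 x) - 3 e^{-25 \tau/2} \sin(5 \tau - 5 x)$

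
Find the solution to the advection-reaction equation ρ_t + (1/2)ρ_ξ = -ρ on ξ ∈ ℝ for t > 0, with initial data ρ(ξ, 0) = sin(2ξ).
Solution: Substitute ρ = exp(-t)u.
Then ρ_t = exp(-t)(u_t - u), ρ_ξ = exp(-t)u_ξ; substituting and dividing by exp(-t), the lower-order terms cancel: u_t + (1/2)u_ξ = 0 (standard advection equation).
Data for u: u(ξ,0) = ρ(ξ,0) = sin(2ξ).
By characteristics (dξ/dt = 1/2), u(ξ,t) = f(ξ - (1/2)t) with f = u(·, 0).
So u(ξ,t) = -sin(t - 2ξ), and ρ(ξ,t) = exp(-t)u(ξ,t).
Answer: ρ(ξ, t) = -exp(-t)sin(t - 2ξ)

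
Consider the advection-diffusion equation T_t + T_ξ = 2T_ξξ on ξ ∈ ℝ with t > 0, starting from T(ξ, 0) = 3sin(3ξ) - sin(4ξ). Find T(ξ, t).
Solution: Moving frame: η = ξ - t, σ = t, T = u(η,σ), so T_t = u_σ - u_η and T_ξξ = u_ηη.
Hence T_t + T_ξ = u_σ and the PDE becomes the heat equation u_σ = 2u_ηη on η ∈ ℝ.
Initial data: u(η,0) = T(η,0) = 3sin(3η) - sin(4η). Each mode sin(nη) decays as exp(-2n²σ) on ℝ, so u(η,σ) = Σ c_n exp(-2n²σ) sin(nη) with c_3=3, c_4=-1: u(η,σ) = 3exp(-18σ)sin(3η) - exp(-32σ)sin(4η).
Substituting back: T(ξ,t) = u(ξ - t, t).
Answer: T(ξ, t) = -3exp(-18t)sin(3t - 3ξ) + exp(-32t)sin(4t - 4ξ)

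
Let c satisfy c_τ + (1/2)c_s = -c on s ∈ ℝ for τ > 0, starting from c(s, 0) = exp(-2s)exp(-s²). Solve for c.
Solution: Substitute c = exp(-2s)u, i.e. u = exp(2s)c.
By the product rule, c_s = exp(-2s)(u_s - 2u), c_τ = exp(-2s)u_τ.
Substituting into the PDE and dividing by exp(-2s): u_τ + (1/2)(u_s - 2u) = -u.
The lower-order terms cancel, leaving the standard advection equation u_τ + (1/2)u_s = 0.
Initial data for u: u(s,0) = exp(2s)c(s,0) = exp(-s²).
Solve for u:
  By method of characteristics (waves move right with speed 1/2):
  Along characteristics s - (1/2)τ = const, u is constant, so u(s,τ) = f(s - (1/2)τ) with f = u(·, 0).
Hence u(s,τ) = exp(-(s - τ/2)²).
Transform back: c(s,τ) = exp(-2s)u(s,τ).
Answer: c(s, τ) = exp(-2s)exp(-(s - τ/2)²)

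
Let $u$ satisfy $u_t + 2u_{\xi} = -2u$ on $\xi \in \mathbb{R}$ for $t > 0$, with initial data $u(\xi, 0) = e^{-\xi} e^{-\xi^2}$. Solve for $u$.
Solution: Substitute $u = e^{-\xi}w$, i.e. $w = e^{\xi}u$.
By the product rule, $u_{\xi} = e^{-\xi}(w_{\xi} - w)$, $u_t = e^{-\xi}w_t$.
Substituting into the PDE and dividing by $e^{-\xi}$: $w_t + 2(w_{\xi} - w) = -2w$.
The lower-order terms cancel, leaving the standard advection equation $w_t + 2w_{\xi} = 0$.
Initial data for $w$: $w(\xi,0) = e^{\xi}u(\xi,0) = e^{-\xi^2}$.
Solve for $w$:
  By method of characteristics (waves move right with speed 2):
  Along characteristics $\xi - 2t =$ const, $w$ is constant, so $w(\xi,t) = f(\xi - 2t)$ with $f = w( \cdot , 0)$.
Hence $w(\xi,t) = e^{-(-2 t + \xi)^2}$.
Transform back: $u(\xi,t) = e^{-\xi}w(\xi,t)$.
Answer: $u(\xi, t) = e^{-\xi} e^{-(\xi - 2 t)^2}$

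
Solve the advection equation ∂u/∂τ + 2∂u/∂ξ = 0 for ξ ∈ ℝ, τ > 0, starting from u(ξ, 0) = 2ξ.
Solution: By characteristics (dξ/dτ = 2), u(ξ,τ) = f(ξ - 2τ) with f = u(·, 0).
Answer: u(ξ, τ) = 2ξ - 4τ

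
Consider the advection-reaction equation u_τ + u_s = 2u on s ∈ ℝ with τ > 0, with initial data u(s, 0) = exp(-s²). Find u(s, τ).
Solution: Substitute u = exp(2τ)w.
Then u_τ = exp(2τ)(w_τ + 2w), u_s = exp(2τ)w_s; substituting and dividing by exp(2τ), the lower-order terms cancel: w_τ + w_s = 0 (standard advection equation).
Data for w: w(s,0) = u(s,0) = exp(-s²).
By characteristics (ds/dτ = 1), w(s,τ) = f(s - τ) with f = w(·, 0).
So w(s,τ) = exp(-(s - τ)²), and u(s,τ) = exp(2τ)w(s,τ).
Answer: u(s, τ) = exp(2τ)exp(-(s - τ)²)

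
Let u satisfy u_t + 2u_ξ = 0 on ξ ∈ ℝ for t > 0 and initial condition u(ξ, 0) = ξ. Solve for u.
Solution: By characteristics (dξ/dt = 2), u(ξ,t) = f(ξ - 2t) with f = u(·, 0).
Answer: u(ξ, t) = -2t + ξ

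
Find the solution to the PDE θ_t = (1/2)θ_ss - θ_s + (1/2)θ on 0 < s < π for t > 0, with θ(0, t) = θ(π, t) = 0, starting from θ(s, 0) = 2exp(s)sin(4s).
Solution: Substitute θ = exp(s)u.
Then θ_s = exp(s)(u_s + u), θ_ss = exp(s)(u_ss + 2u_s + u), θ_t = exp(s)u_t; substituting and dividing by exp(s), the lower-order terms cancel: u_t = (1/2)u_ss (standard heat equation).
Data for u: u(s,0) = exp(-s)θ(s,0) = 2sin(4s). The boundary conditions carry over: u(0,t) = u(π,t) = 0.
Separating variables: u = Σ c_n exp(-n²t/2) sin(ns). From u(s,0) = 2sin(4s): c_4=2.
So u(s,t) = 2exp(-8t)sin(4s), and θ(s,t) = exp(s)u(s,t).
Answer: θ(s, t) = 2exp(s)exp(-8t)sin(4s)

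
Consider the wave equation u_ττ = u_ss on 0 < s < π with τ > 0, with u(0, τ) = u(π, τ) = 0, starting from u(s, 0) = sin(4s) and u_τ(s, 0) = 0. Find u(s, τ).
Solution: Separating variables: u = Σ [A_n cos(ω_n τ) + B_n sin(ω_n τ)] sin(ns), ω_n = n. From ICs: A_4=1.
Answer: u(s, τ) = sin(4s)cos(4τ)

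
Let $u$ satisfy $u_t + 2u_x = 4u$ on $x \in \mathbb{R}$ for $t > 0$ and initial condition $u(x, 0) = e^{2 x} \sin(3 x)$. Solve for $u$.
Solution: Substitute $u = e^{2x}w$, i.e. $w = e^{-2x}u$.
By the product rule, $u_x = e^{2x}(w_x + 2w)$, $u_t = e^{2x}w_t$.
Substituting into the PDE and dividing by $e^{2x}$: $w_t + 2(w_x + 2w) = 4w$.
The lower-order terms cancel, leaving the standard advection equation $w_t + 2w_x = 0$.
Initial data for $w$: $w(x,0) = e^{-2x}u(x,0) = \sin(3 x)$.
Solve for $w$:
  By method of characteristics (waves move right with speed 2):
  Along characteristics $x - 2t =$ const, $w$ is constant, so $w(x,t) = f(x - 2t)$ with $f = w( \cdot , 0)$.
Hence $w(x,t) = - \sin(6 t - 3 x)$.
Transform back: $u(x,t) = e^{2x}w(x,t)$.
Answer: $u(x, t) = - e^{2 x} \sin(6 t - 3 x)$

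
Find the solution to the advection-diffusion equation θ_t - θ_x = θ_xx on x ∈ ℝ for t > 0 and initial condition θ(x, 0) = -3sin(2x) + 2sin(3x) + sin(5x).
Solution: Change to a moving frame: let η = x + t, σ = t and write θ(x,t) = u(η,σ).
By the chain rule θ_t = u_σ + u_η, θ_x = u_η, θ_xx = u_ηη.
Then θ_t - θ_x = u_σ: the advection term cancels and the PDE becomes the heat equation u_σ = u_ηη on η ∈ ℝ.
Initial data: u(η,0) = θ(η,0) = -3sin(2η) + 2sin(3η) + sin(5η).
On η ∈ ℝ each mode satisfies (sin(nη))″ = -n² sin(nη), so exp(-n²σ) sin(nη) solves the heat equation; by superposition u(η,σ) = Σ c_n exp(-n²σ) sin(nη).
Reading off the coefficients: c_2=-3, c_3=2, c_5=1, so u(η,σ) = -3exp(-4σ)sin(2η) + 2exp(-9σ)sin(3η) + exp(-25σ)sin(5η).
Substituting back η = x + t, σ = t: θ(x,t) = u(x + t, t).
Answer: θ(x, t) = -3exp(-4t)sin(2t + 2x) + 2exp(-9t)sin(3t + 3x) + exp(-25t)sin(5t + 5x)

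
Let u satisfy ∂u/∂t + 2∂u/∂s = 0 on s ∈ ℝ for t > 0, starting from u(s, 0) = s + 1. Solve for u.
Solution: By method of characteristics (waves move right with speed 2):
Along characteristics s - 2t = const, u is constant, so u(s,t) = f(s - 2t) with f = u(·, 0).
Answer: u(s, t) = s - 2t + 1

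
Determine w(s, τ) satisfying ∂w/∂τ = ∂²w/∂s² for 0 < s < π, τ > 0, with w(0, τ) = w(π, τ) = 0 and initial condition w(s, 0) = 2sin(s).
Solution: Separating variables: w = Σ c_n exp(-n²τ) sin(ns). From w(s,0) = 2sin(s): c_1=2.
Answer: w(s, τ) = 2exp(-τ)sin(s)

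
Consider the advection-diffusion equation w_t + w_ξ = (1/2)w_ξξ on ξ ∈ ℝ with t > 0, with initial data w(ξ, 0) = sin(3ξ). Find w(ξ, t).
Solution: Moving frame: η = ξ - t, σ = t, w = u(η,σ), so w_t = u_σ - u_η and w_ξξ = u_ηη.
Hence w_t + w_ξ = u_σ and the PDE becomes the heat equation u_σ = (1/2)u_ηη on η ∈ ℝ.
Initial data: u(η,0) = w(η,0) = sin(3η). Each mode sin(nη) decays as exp(-n²σ/2) on ℝ, so u(η,σ) = Σ c_n exp(-n²σ/2) sin(nη) with c_3=1: u(η,σ) = exp(-9σ/2)sin(3η).
Substituting back: w(ξ,t) = u(ξ - t, t).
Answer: w(ξ, t) = -exp(-9t/2)sin(3t - 3ξ)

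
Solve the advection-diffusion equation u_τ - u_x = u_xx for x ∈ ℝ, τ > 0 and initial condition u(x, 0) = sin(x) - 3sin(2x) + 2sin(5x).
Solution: Change to a moving frame: let η = x + τ, σ = τ and write u(x,τ) = w(η,σ).
By the chain rule u_τ = w_σ + w_η, u_x = w_η, u_xx = w_ηη.
Then u_τ - u_x = w_σ: the advection term cancels and the PDE becomes the heat equation w_σ = w_ηη on η ∈ ℝ.
Initial data: w(η,0) = u(η,0) = sin(η) - 3sin(2η) + 2sin(5η).
On η ∈ ℝ each mode satisfies (sin(nη))″ = -n² sin(nη), so exp(-n²σ) sin(nη) solves the heat equation; by superposition w(η,σ) = Σ c_n exp(-n²σ) sin(nη).
Reading off the coefficients: c_1=1, c_2=-3, c_5=2, so w(η,σ) = exp(-σ)sin(η) - 3exp(-4σ)sin(2η) + 2exp(-25σ)sin(5η).
Substituting back η = x + τ, σ = τ: u(x,τ) = w(x + τ, τ).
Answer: u(x, τ) = exp(-τ)sin(x + τ) - 3exp(-4τ)sin(2x + 2τ) + 2exp(-25τ)sin(5x + 5τ)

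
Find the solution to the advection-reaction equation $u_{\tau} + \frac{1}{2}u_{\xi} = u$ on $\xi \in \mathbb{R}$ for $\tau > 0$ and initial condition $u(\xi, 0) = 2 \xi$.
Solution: Substitute $u = e^{\tau}w$, i.e. $w = e^{-\tau}u$.
By the product rule, $u_{\tau} = e^{\tau}(w_{\tau} + w)$, $u_{\xi} = e^{\tau}w_{\xi}$.
Substituting into the PDE and dividing by $e^{\tau}$: $w_{\tau} + w + \frac{1}{2}w_{\xi} = w$.
The lower-order terms cancel, leaving the standard advection equation $w_{\tau} + \frac{1}{2}w_{\xi} = 0$.
Initial data for $w$: $w(\xi,0) = u(\xi,0) = 2 \xi$.
Solve for $w$:
  By method of characteristics (waves move right with speed 1/2):
  Along characteristics $\xi - \frac{1}{2}\tau =$ const, $w$ is constant, so $w(\xi,\tau) = f(\xi - \frac{1}{2}\tau)$ with $f = w( \cdot , 0)$.
Hence $w(\xi,\tau) = 2 \xi - \tau$.
Transform back: $u(\xi,\tau) = e^{\tau}w(\xi,\tau)$.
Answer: $u(\xi, \tau) = - \tau e^{\tau} + 2 \xi e^{\tau}$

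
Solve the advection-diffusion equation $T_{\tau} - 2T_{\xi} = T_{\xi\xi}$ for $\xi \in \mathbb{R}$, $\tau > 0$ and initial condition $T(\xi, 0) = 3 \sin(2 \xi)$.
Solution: Change to a moving frame: let $\eta = \xi + 2\tau$, $\sigma = \tau$ and write $T(\xi,\tau) = u(\eta,\sigma)$.
By the chain rule $T_{\tau} = u_{\sigma} + 2u_{\eta}$, $T_{\xi} = u_{\eta}$, $T_{\xi\xi} = u_{\eta\eta}$.
Then $T_{\tau} - 2T_{\xi} = u_{\sigma}$: the advection term cancels and the PDE becomes the heat equation $u_{\sigma} = u_{\eta\eta}$ on $\eta \in \mathbb{R}$.
Initial data: $u(\eta,0) = T(\eta,0) = 3 \sin(2 \eta)$.
On $\eta \in \mathbb{R}$ each mode satisfies $(\sin(n\eta))'' = -n^2 \sin(n\eta)$, so $e^{-n^2\sigma} \sin(n\eta)$ solves the heat equation; by superposition $u(\eta,\sigma) = \sum c_n e^{-n^2\sigma} \sin(n\eta)$.
Reading off the coefficients: $c_2=3$, so $u(\eta,\sigma) = 3 e^{-4 \sigma} \sin(2 \eta)$.
Substituting back $\eta = \xi + 2\tau$, $\sigma = \tau$: $T(\xi,\tau) = u(\xi + 2\tau, \tau)$.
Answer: $T(\xi, \tau) = 3 e^{-4 \tau} \sin(4 \tau + 2 \xi)$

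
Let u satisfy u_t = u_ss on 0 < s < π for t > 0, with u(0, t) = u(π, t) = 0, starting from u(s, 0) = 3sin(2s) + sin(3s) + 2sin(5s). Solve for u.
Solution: Using separation of variables u = X(s)T(t):
Eigenfunctions: sin(ns), n = 1, 2, 3, ...
General solution: u(s, t) = Σ c_n sin(ns) exp(-n² t)
Matching u(s,0) = 3sin(2s) + sin(3s) + 2sin(5s) term by term: c_2=3, c_3=1, c_5=2.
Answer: u(s, t) = 3exp(-4t)sin(2s) + exp(-9t)sin(3s) + 2exp(-25t)sin(5s)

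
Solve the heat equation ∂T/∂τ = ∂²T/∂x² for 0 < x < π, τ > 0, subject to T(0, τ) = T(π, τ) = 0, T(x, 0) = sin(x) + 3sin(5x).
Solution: Separating variables: T = Σ c_n exp(-n²τ) sin(nx). From T(x,0) = sin(x) + 3sin(5x): c_1=1, c_5=3.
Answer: T(x, τ) = exp(-τ)sin(x) + 3exp(-25τ)sin(5x)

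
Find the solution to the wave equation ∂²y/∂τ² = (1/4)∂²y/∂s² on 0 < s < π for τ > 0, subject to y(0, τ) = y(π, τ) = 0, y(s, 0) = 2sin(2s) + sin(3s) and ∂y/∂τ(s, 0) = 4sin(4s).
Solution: Separating variables: y = Σ [A_n cos(ω_n τ) + B_n sin(ω_n τ)] sin(ns), ω_n = n/2. From ICs (B_n = velocity coefficient / ω_n): A_2=2, A_3=1, B_4=2.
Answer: y(s, τ) = 2sin(2s)cos(τ) + sin(3s)cos(3τ/2) + 2sin(4s)sin(2τ)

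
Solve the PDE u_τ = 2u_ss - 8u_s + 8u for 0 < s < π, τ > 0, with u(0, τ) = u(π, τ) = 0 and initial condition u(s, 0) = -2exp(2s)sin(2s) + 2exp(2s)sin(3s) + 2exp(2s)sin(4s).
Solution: Substitute u = exp(2s)w.
Then u_s = exp(2s)(w_s + 2w), u_ss = exp(2s)(w_ss + 4w_s + 4w), u_τ = exp(2s)w_τ; substituting and dividing by exp(2s), the lower-order terms cancel: w_τ = 2w_ss (standard heat equation).
Data for w: w(s,0) = exp(-2s)u(s,0) = -2sin(2s) + 2sin(3s) + 2sin(4s). The boundary conditions carry over: w(0,τ) = w(π,τ) = 0.
Separating variables: w = Σ c_n exp(-2n²τ) sin(ns). From w(s,0) = -2sin(2s) + 2sin(3s) + 2sin(4s): c_2=-2, c_3=2, c_4=2.
So w(s,τ) = -2exp(-8τ)sin(2s) + 2exp(-18τ)sin(3s) + 2exp(-32τ)sin(4s), and u(s,τ) = exp(2s)w(s,τ).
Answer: u(s, τ) = -2exp(2s)exp(-8τ)sin(2s) + 2exp(2s)exp(-18τ)sin(3s) + 2exp(2s)exp(-32τ)sin(4s)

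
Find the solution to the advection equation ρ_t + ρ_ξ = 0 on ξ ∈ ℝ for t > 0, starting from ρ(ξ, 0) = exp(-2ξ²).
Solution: By characteristics (dξ/dt = 1), ρ(ξ,t) = f(ξ - t) with f = ρ(·, 0).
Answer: ρ(ξ, t) = exp(-2(-t + ξ)²)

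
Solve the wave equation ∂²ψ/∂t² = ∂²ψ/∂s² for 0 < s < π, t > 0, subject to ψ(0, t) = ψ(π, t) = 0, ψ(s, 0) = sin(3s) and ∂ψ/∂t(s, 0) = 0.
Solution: Using separation of variables ψ = X(s)T(t):
Eigenfunctions: sin(ns), n = 1, 2, 3, ...
General solution: ψ(s, t) = Σ [A_n cos(n t) + B_n sin(n t)] sin(ns)
From ψ(s,0) = sin(3s): A_3=1. From ψ_t(s,0) = 0: all B_n = 0.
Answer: ψ(s, t) = sin(3s)cos(3t)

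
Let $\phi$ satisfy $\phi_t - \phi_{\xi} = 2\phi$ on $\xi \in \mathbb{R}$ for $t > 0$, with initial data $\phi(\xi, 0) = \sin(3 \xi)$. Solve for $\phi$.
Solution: Substitute $\phi = e^{2t}u$.
Then $\phi_t = e^{2t}(u_t + 2u)$, $\phi_{\xi} = e^{2t}u_{\xi}$; substituting and dividing by $e^{2t}$, the lower-order terms cancel: $u_t - u_{\xi} = 0$ (standard advection equation).
Data for $u$: $u(\xi,0) = \phi(\xi,0) = \sin(3 \xi)$.
By characteristics ($d\xi/dt = -1$), $u(\xi,t) = f(\xi + t)$ with $f = u( \cdot , 0)$.
So $u(\xi,t) = \sin(3 t + 3 \xi)$, and $\phi(\xi,t) = e^{2t}u(\xi,t)$.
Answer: $\phi(\xi, t) = e^{2 t} \sin(3 \xi + 3 t)$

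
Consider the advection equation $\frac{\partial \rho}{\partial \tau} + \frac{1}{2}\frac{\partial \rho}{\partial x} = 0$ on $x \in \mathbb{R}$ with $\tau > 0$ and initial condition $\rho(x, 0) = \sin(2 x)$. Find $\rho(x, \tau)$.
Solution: By characteristics ($dx/d\tau = 1/2$), $\rho(x,\tau) = f(x - \frac{1}{2}\tau)$ with $f = \rho( \cdot , 0)$.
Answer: $\rho(x, \tau) = - \sin(\tau - 2 x)$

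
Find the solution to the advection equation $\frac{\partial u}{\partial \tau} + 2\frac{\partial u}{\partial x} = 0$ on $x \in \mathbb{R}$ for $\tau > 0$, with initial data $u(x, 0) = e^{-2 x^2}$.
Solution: By method of characteristics (waves move right with speed 2):
Along characteristics $x - 2\tau =$ const, $u$ is constant, so $u(x,\tau) = f(x - 2\tau)$ with $f = u( \cdot , 0)$.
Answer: $u(x, \tau) = e^{-2 (-2 \tau + x)^2}$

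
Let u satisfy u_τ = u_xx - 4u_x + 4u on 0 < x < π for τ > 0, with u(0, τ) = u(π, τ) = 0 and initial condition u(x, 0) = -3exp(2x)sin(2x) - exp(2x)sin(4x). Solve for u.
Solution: Substitute u = exp(2x)w, i.e. w = exp(-2x)u.
By the product rule, u_x = exp(2x)(w_x + 2w), u_xx = exp(2x)(w_xx + 4w_x + 4w), u_τ = exp(2x)w_τ.
Substituting into the PDE and dividing by exp(2x): w_τ = (w_xx + 4w_x + 4w) - 4(w_x + 2w) + 4w.
The lower-order terms cancel, leaving the standard heat equation w_τ = w_xx.
Initial data for w: w(x,0) = exp(-2x)u(x,0) = -3sin(2x) - sin(4x). The boundary conditions carry over: w(0,τ) = w(π,τ) = 0.
Solve for w:
  Using separation of variables w = X(x)T(τ):
  Eigenfunctions: sin(nx), n = 1, 2, 3, ...
  General solution: w(x, τ) = Σ c_n sin(nx) exp(-n² τ)
  Matching w(x,0) = -3sin(2x) - sin(4x) term by term: c_2=-3, c_4=-1.
Hence w(x,τ) = -3exp(-4τ)sin(2x) - exp(-16τ)sin(4x).
Transform back: u(x,τ) = exp(2x)w(x,τ).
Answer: u(x, τ) = -3exp(2x)exp(-4τ)sin(2x) - exp(2x)exp(-16τ)sin(4x)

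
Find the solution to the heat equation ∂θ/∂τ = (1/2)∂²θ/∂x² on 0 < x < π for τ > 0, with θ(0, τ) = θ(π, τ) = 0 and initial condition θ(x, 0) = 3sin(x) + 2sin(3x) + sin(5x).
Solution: Separating variables: θ = Σ c_n exp(-n²τ/2) sin(nx). From θ(x,0) = 3sin(x) + 2sin(3x) + sin(5x): c_1=3, c_3=2, c_5=1.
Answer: θ(x, τ) = 3exp(-τ/2)sin(x) + 2exp(-9τ/2)sin(3x) + exp(-25τ/2)sin(5x)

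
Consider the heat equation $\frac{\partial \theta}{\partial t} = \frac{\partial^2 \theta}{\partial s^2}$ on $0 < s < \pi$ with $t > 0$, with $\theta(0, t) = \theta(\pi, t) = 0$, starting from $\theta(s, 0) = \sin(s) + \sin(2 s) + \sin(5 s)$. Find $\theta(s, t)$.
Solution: Separating variables: $\theta = \sum c_n e^{-n^2t} \sin(ns)$. From $\theta(s,0) = \sin(s) + \sin(2 s) + \sin(5 s)$: $c_1=1, c_2=1, c_5=1$.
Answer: $\theta(s, t) = e^{-t} \sin(s) + e^{-4 t} \sin(2 s) + e^{-25 t} \sin(5 s)$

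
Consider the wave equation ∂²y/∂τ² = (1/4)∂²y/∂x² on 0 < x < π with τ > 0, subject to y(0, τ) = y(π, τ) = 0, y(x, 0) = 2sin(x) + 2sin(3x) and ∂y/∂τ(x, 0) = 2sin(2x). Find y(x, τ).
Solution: Using separation of variables y = X(x)T(τ):
Eigenfunctions: sin(nx), n = 1, 2, 3, ...
General solution: y(x, τ) = Σ [A_n cos(n τ/2) + B_n sin(n τ/2)] sin(nx)
From y(x,0) = 2sin(x) + 2sin(3x): A_1=2, A_3=2. From y_τ(x,0) = 2sin(2x), using y_τ(x,0) = Σ ω_n B_n sin(nx) with ω_n = n/2: B_2 = 2/1 = 2.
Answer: y(x, τ) = 2sin(x)cos(τ/2) + 2sin(2x)sin(τ) + 2sin(3x)cos(3τ/2)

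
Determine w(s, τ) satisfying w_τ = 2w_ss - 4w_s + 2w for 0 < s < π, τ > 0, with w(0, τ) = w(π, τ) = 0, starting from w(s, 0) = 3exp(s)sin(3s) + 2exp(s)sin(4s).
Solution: Substitute w = exp(s)u, i.e. u = exp(-s)w.
By the product rule, w_s = exp(s)(u_s + u), w_ss = exp(s)(u_ss + 2u_s + u), w_τ = exp(s)u_τ.
Substituting into the PDE and dividing by exp(s): u_τ = 2(u_ss + 2u_s + u) - 4(u_s + u) + 2u.
The lower-order terms cancel, leaving the standard heat equation u_τ = 2u_ss.
Initial data for u: u(s,0) = exp(-s)w(s,0) = 3sin(3s) + 2sin(4s). The boundary conditions carry over: u(0,τ) = u(π,τ) = 0.
Solve for u:
  Using separation of variables u = X(s)T(τ):
  Eigenfunctions: sin(ns), n = 1, 2, 3, ...
  General solution: u(s, τ) = Σ c_n sin(ns) exp(-2n² τ)
  Matching u(s,0) = 3sin(3s) + 2sin(4s) term by term: c_3=3, c_4=2.
Hence u(s,τ) = 3exp(-18τ)sin(3s) + 2exp(-32τ)sin(4s).
Transform back: w(s,τ) = exp(s)u(s,τ).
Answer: w(s, τ) = 3exp(s)exp(-18τ)sin(3s) + 2exp(s)exp(-32τ)sin(4s)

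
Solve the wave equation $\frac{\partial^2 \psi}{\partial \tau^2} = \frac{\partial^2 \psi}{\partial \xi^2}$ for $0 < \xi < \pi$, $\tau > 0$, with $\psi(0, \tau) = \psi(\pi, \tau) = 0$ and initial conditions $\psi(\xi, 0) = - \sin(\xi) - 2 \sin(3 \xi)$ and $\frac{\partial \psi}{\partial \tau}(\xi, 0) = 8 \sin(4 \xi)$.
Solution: Separating variables: $\psi = \sum [A_n \cos(\omega_n \tau) + B_n \sin(\omega_n \tau)] \sin(n\xi)$, $\omega_n = n$. From ICs ($B_n$ = velocity coefficient / $\omega_n$): $A_1=-1, A_3=-2, B_4=2$.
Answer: $\psi(\xi, \tau) = 2 \sin(4 \tau) \sin(4 \xi) -  \sin(\xi) \cos(\tau) - 2 \sin(3 \xi) \cos(3 \tau)$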